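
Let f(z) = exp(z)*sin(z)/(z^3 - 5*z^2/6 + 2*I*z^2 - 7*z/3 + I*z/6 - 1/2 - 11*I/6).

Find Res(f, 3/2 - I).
Write f(z) = P(z)/Q(z) with P(z) = exp(z)*sin(z) and Q(z) = z^3 - 5*z^2/6 + 2*I*z^2 - 7*z/3 + I*z/6 - 1/2 - 11*I/6.
The denominator factors as Q(z) = (z + 1)*(z - 3/2 + I)*(z - 1/3 + I), so z = 3/2 - I is a simple zero of Q and P is analytic there; z = 3/2 - I is therefore a simple pole and
  Res(f, z₀) = P(z₀)/Q'(z₀).

Q'(z) = 3*z^2 - 5*z/3 + 4*I*z - 7/3 + I/6, so Q'(3/2 - I) = 35/12 - 7*I/6.
P(3/2 - I) = exp(3/2 - I)*sin(3/2 - I).

Res(f, 3/2 - I) = (exp(3/2 - I)*sin(3/2 - I))/(35/12 - 7*I/6) = (60/203 + 24*I/203)*exp(3/2 - I)*sin(3/2 - I)

Final answer: (60/203 + 24*I/203)*exp(3/2 - I)*sin(3/2 - I)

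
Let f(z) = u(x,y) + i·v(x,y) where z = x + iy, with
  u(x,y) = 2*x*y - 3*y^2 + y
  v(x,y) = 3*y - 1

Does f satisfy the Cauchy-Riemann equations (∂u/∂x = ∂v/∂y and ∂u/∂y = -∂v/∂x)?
∂u/∂x = 2*y
∂v/∂y = 3
∂u/∂y = 2*x - 6*y + 1
∂v/∂x = 0
∂u/∂x ≠ ∂v/∂y and ∂u/∂y ≠ -∂v/∂x; the Cauchy-Riemann equations are not satisfied, so f is not analytic.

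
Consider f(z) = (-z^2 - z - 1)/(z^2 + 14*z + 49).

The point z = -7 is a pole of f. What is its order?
2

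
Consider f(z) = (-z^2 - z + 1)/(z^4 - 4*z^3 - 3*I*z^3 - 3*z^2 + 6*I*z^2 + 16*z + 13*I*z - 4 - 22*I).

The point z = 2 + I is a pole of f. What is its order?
3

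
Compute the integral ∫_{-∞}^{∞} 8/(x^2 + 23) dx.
Let f(z) = 8/(z^2 + 23). The denominator has no real zeros and deg Q - deg P = 2 ≥ 2, so the integral of f over the upper semicircle |z| = R tends to 0 as R → ∞. Closing the contour in the upper half-plane,
  ∫_{-∞}^{∞} f(x) dx = 2πi · Σ Res(f, z_k)  over the poles with Im z_k > 0.

Zeros of the denominator: z^2 + 23 = 0 gives z = ±sqrt(23)*I.
Upper half-plane: z = sqrt(23)*I (simple).

Each pole is a simple zero of Q(z) = z^2 + 23, so Res(f, z₀) = P(z₀)/Q'(z₀) with P(z) = 8, Q'(z) = 2*z:
  Res(f, sqrt(23)*I) = (8)/(2*sqrt(23)*I) = -4*sqrt(23)*I/23

∫_{-∞}^{∞} f(x) dx = 2πi · (-4*sqrt(23)*I/23) = 8*sqrt(23)*pi/23

Final answer: 8*sqrt(23)*pi/23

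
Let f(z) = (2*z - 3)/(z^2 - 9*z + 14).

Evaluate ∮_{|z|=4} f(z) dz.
-2*I*pi/5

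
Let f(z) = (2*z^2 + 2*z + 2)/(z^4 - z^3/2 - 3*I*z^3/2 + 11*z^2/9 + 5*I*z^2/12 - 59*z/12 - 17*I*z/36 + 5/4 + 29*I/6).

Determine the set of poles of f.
{-2/3 - 3*I/2, -1/3 + 2*I, I, 3/2}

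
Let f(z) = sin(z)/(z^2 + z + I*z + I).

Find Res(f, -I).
Write f(z) = P(z)/Q(z) with P(z) = sin(z) and Q(z) = z^2 + z + I*z + I.
The denominator factors as Q(z) = (z + I)*(z + 1), so z = -I is a simple zero of Q and P is analytic there; z = -I is therefore a simple pole and
  Res(f, z₀) = P(z₀)/Q'(z₀).

Q'(z) = 2*z + 1 + I, so Q'(-I) = 1 - I.
P(-I) = -I*sinh(1).

Res(f, -I) = (-I*sinh(1))/(1 - I) = (1/2 - I/2)*sinh(1)

Final answer: (1/2 - I/2)*sinh(1)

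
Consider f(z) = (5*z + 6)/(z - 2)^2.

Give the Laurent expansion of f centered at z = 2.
Put w = z - (2), i.e. z = w + 2. The denominator is w^2, so it suffices to rewrite the numerator in powers of w.

P(z) = 5*z + 6
P(w + 2) = 16 + 5*w

Dividing each term by w^2:
  f = 16/w^2 + 5/w

Substituting back w = z - 2:
  f(z) = 16/(z - 2)^2 + 5/(z - 2)

The series is finite because the numerator is a polynomial; the negative powers form the principal part, and the coefficient of 1/(z - 2) gives Res(f, 2) = 5.

Final answer: 16/(z - 2)^2 + 5/(z - 2)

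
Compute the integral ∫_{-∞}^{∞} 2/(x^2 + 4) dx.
Let f(z) = 2/(z^2 + 4). The denominator has no real zeros and deg Q - deg P = 2 ≥ 2, so the integral of f over the upper semicircle |z| = R tends to 0 as R → ∞. Closing the contour in the upper half-plane,
  ∫_{-∞}^{∞} f(x) dx = 2πi · Σ Res(f, z_k)  over the poles with Im z_k > 0.

Zeros of the denominator: z^2 + 4 = 0 gives z = ±2*I.
Upper half-plane: z = 2*I (simple).

Each pole is a simple zero of Q(z) = z^2 + 4, so Res(f, z₀) = P(z₀)/Q'(z₀) with P(z) = 2, Q'(z) = 2*z:
  Res(f, 2*I) = (2)/(4*I) = -I/2

∫_{-∞}^{∞} f(x) dx = 2πi · (-I/2) = pi

Final answer: pi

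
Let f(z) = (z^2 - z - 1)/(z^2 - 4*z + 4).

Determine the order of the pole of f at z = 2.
Factor the denominator:
  z^2 - 4*z + 4 = (z - 2)^2

The numerator P(z) = z^2 - z - 1 has P(2) = 1 ≠ 0, so no factor of (z - 2) cancels.
Near z = 2 we can therefore write f(z) = g(z)/(z - 2)^2 with g analytic at 2 and g(2) ≠ 0 (g is just the numerator).

Hence z = 2 is a pole of order 2.

Final answer: 2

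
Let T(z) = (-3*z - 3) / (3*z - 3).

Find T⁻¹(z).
Set w = T(z) = (-3*z - 3) / (3*z - 3) and solve for z:
  w*(3*z - 3) = -3*z - 3
  -3*w + z*(3*w + 3) + 3 = 0
  z*(3*w + 3) = 3*w - 3
  z = (3 - 3*w)/(-3*w - 3)
Renaming the variable, T⁻¹(z) = (-3*z + 3)/(-3*z - 3) = (z - 1)/(z + 1).
(Check: ad - bc = 18 ≠ 0, so T is invertible.)

Final answer: (z - 1)/(z + 1)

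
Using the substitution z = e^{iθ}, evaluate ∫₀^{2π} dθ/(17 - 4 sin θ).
Call the integral J. The integrand is 2π-periodic and we integrate over a full period, so shifting θ does not change the value (θ → θ + π/2 turns sin θ into cos θ; θ → θ + π flips the sign of the trig term). Hence
  J = ∫₀^{2π} dθ/(17 + 4 cos θ).
Put z = e^{iθ}: then cos θ = (z + 1/z)/2, dθ = dz/(iz), and z runs once counterclockwise around |z| = 1:
  J = ∮_{|z|=1} 1/(17 + 4*(z + 1/z)/2) · dz/(iz) = (2/i) ∮_{|z|=1} dz/(4*z^2 + 34*z + 4).
The roots of 4*z^2 + 34*z + 4 are z = (-17 ± sqrt(17^2 - 4^2))/4, with sqrt(273) = sqrt(273); their product is 1, so only z₊ = -17/4 + sqrt(273)/4 lies inside the unit circle (z₋ = -17/4 - sqrt(273)/4 lies outside).
z₊ is a simple zero of q(z) = 4*z^2 + 34*z + 4, so Res(1/q, z₊) = 1/q'(z₊) with q'(z) = 8*z + 34; and q'(z₊) = 4*(z₊ - z₋) = 2*sqrt(273).
Therefore J = (2/i) · 2πi · 1/(2*sqrt(273)) = 2*pi/(sqrt(273)) = 2*sqrt(273)*pi/273

Final answer: 2*sqrt(273)*pi/273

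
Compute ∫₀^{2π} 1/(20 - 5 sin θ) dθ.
Call the integral J. The integrand is 2π-periodic and we integrate over a full period, so shifting θ does not change the value (θ → θ + π/2 turns sin θ into cos θ; θ → θ + π flips the sign of the trig term). Hence
  J = ∫₀^{2π} dθ/(20 + 5 cos θ).
Put z = e^{iθ}: then cos θ = (z + 1/z)/2, dθ = dz/(iz), and z runs once counterclockwise around |z| = 1:
  J = ∮_{|z|=1} 1/(20 + 5*(z + 1/z)/2) · dz/(iz) = (2/i) ∮_{|z|=1} dz/(5*z^2 + 40*z + 5).
The roots of 5*z^2 + 40*z + 5 are z = (-20 ± sqrt(20^2 - 5^2))/5, with sqrt(375) = 5*sqrt(15); their product is 1, so only z₊ = -4 + sqrt(15) lies inside the unit circle (z₋ = -4 - sqrt(15) lies outside).
z₊ is a simple zero of q(z) = 5*z^2 + 40*z + 5, so Res(1/q, z₊) = 1/q'(z₊) with q'(z) = 10*z + 40; and q'(z₊) = 5*(z₊ - z₋) = 10*sqrt(15).
Therefore J = (2/i) · 2πi · 1/(10*sqrt(15)) = 2*pi/(5*sqrt(15)) = 2*sqrt(15)*pi/75

Final answer: 2*sqrt(15)*pi/75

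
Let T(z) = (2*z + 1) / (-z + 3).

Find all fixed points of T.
{1/2 - sqrt(3)*I/2, 1/2 + sqrt(3)*I/2}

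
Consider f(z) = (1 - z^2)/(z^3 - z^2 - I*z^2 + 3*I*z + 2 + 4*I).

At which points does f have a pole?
{2*I, 2 - I}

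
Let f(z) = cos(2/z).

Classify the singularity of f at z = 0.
Let u = z. Then
  cos(2/u) = Σ_{k≥0} (-1)^k (2)^(2k)/((2k)!·u^(2k)) = 1 - 2/u^2 + 2/(3*u^4) + ...
which has infinitely many negative powers of u, so cos(2/z) has an essential singularity at z = 0.
So the singularity is essential.

Final answer: essential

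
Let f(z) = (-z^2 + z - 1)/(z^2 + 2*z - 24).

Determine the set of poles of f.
The singularities of f are the zeros of the denominator. Factoring,
  z^2 + 2*z - 24 = (z + 6)*(z - 4)
so the candidates are z = -6, z = 4.

Check the numerator P(z) = -z^2 + z - 1 at each one:
  P(-6) = -43 ≠ 0, so z = -6 is a (simple) pole.
  P(4) = -13 ≠ 0, so z = 4 is a (simple) pole.

Poles of f: {-6, 4}

Final answer: {-6, 4}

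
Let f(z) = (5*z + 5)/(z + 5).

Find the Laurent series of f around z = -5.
Put w = z - (-5), i.e. z = w - 5. The denominator is w, so it suffices to rewrite the numerator in powers of w.

P(z) = 5*z + 5
P(w - 5) = -20 + 5*w

Dividing each term by w:
  f = -20/w + 5

Substituting back w = z + 5:
  f(z) = -20/(z + 5) + 5

The series is finite because the numerator is a polynomial; the negative powers form the principal part, and the coefficient of 1/(z + 5) gives Res(f, -5) = -20.

Final answer: -20/(z + 5) + 5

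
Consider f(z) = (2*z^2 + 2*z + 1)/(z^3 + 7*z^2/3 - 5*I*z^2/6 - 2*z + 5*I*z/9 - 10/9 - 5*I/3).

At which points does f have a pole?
The singularities of f are the zeros of the denominator. Factoring,
  z^3 + 7*z^2/3 - 5*I*z^2/6 - 2*z + 5*I*z/9 - 10/9 - 5*I/3 = (z + 1/3 + I/2)*(z - 1 - I/3)*(z + 3 - I)
so the candidates are z = -1/3 - I/2, z = 1 + I/3, z = -3 + I.

Check the numerator P(z) = 2*z^2 + 2*z + 1 at each one:
  P(-1/3 - I/2) = 1/18 - I/3 ≠ 0, so z = -1/3 - I/2 is a (simple) pole.
  P(1 + I/3) = 43/9 + 2*I ≠ 0, so z = 1 + I/3 is a (simple) pole.
  P(-3 + I) = 11 - 10*I ≠ 0, so z = -3 + I is a (simple) pole.

Poles of f: {-3 + I, -1/3 - I/2, 1 + I/3}

Final answer: {-3 + I, -1/3 - I/2, 1 + I/3}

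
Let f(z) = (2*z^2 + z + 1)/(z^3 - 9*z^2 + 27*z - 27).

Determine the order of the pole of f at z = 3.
Factor the denominator:
  z^3 - 9*z^2 + 27*z - 27 = (z - 3)^3

The numerator P(z) = 2*z^2 + z + 1 has P(3) = 22 ≠ 0, so no factor of (z - 3) cancels.
Near z = 3 we can therefore write f(z) = g(z)/(z - 3)^3 with g analytic at 3 and g(3) ≠ 0 (g is just the numerator).

Hence z = 3 is a pole of order 3.

Final answer: 3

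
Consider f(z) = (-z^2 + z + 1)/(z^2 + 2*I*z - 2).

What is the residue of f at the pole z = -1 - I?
Write f(z) = P(z)/Q(z) with P(z) = -z^2 + z + 1 and Q(z) = z^2 + 2*I*z - 2.
The denominator factors as Q(z) = (z + 1 + I)*(z - 1 + I), so z = -1 - I is a simple zero of Q and P is analytic there; z = -1 - I is therefore a simple pole and
  Res(f, z₀) = P(z₀)/Q'(z₀).

Q'(z) = 2*z + 2*I, so Q'(-1 - I) = -2.
P(-1 - I) = -3*I.

Res(f, -1 - I) = (-3*I)/(-2) = 3*I/2

Final answer: 3*I/2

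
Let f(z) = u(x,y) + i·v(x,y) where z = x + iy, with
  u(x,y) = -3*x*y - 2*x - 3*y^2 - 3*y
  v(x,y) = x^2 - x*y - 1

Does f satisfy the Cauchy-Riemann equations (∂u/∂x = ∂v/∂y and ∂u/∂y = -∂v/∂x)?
∂u/∂x = -3*y - 2
∂v/∂y = -x
∂u/∂y = -3*x - 6*y - 3
∂v/∂x = 2*x - y
∂u/∂x ≠ ∂v/∂y and ∂u/∂y ≠ -∂v/∂x; the Cauchy-Riemann equations are not satisfied, so f is not analytic.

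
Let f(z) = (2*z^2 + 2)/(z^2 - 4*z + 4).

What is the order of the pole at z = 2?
Factor the denominator:
  z^2 - 4*z + 4 = (z - 2)^2

The numerator P(z) = 2*z^2 + 2 has P(2) = 10 ≠ 0, so no factor of (z - 2) cancels.
Near z = 2 we can therefore write f(z) = g(z)/(z - 2)^2 with g analytic at 2 and g(2) ≠ 0 (g is just the numerator).

Hence z = 2 is a pole of order 2.

Final answer: 2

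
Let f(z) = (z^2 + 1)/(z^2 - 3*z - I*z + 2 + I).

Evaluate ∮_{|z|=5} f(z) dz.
By the residue theorem, ∮_C f(z) dz = 2πi · (sum of the residues of f at the poles inside |z| = 5).

The denominator factors as (z - 1)*(z - 2 - I), so the singularities of f are simple poles at z = 1, z = 2 + I.
  |1|² = 1 < 25 = 5², so this pole is inside the contour.
  |2 + I|² = 5 < 25 = 5², so this pole is inside the contour.

With P(z) = z^2 + 1 and Q(z) = z^2 - 3*z - I*z + 2 + I, each pole is simple, so Res(f, z₀) = P(z₀)/Q'(z₀) with Q'(z) = 2*z - 3 - I.
  Res(f, 1) = P(1)/Q'(1) = (2)/(-1 - I) = -1 + I
  Res(f, 2 + I) = P(2 + I)/Q'(2 + I) = (4 + 4*I)/(1 + I) = 4

Sum of residues inside C: 3 + I
∮_C f(z) dz = 2πi · (3 + I) = pi*(-2 + 6*I)

Final answer: pi*(-2 + 6*I)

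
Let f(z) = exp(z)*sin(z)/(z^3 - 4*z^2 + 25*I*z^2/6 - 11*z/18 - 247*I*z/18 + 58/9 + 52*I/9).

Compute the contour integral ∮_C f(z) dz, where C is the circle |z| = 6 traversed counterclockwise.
By the residue theorem, ∮_C f(z) dz = 2πi · (sum of the residues of f at the poles inside |z| = 6).

The denominator factors as (z - 2/3 + 2*I/3)*(z - 3 + I/2)*(z - 1/3 + 3*I), so the singularities of f are simple poles at z = 2/3 - 2*I/3, z = 3 - I/2, z = 1/3 - 3*I.
  |2/3 - 2*I/3|² = 8/9 < 36 = 6², so this pole is inside the contour.
  |3 - I/2|² = 37/4 < 36 = 6², so this pole is inside the contour.
  |1/3 - 3*I|² = 82/9 < 36 = 6², so this pole is inside the contour.

With P(z) = exp(z)*sin(z) and Q(z) = z^3 - 4*z^2 + 25*I*z^2/6 - 11*z/18 - 247*I*z/18 + 58/9 + 52*I/9, each pole is simple, so Res(f, z₀) = P(z₀)/Q'(z₀) with Q'(z) = 3*z^2 - 8*z + 25*I*z/3 - 11/18 - 247*I/18.
  Res(f, 2/3 - 2*I/3) = P(2/3 - 2*I/3)/Q'(2/3 - 2*I/3) = (exp(2/3 - 2*I/3)*sin(2/3 - 2*I/3))/(-7/18 - 11*I/2) = (-63/4925 + 891*I/4925)*exp(2/3 - 2*I/3)*sin(2/3 - 2*I/3)
  Res(f, 3 - I/2) = P(3 - I/2)/Q'(3 - I/2) = (exp(3 - I/2)*sin(3 - I/2))/(209/36 + 113*I/18) = (7524/94757 - 8136*I/94757)*exp(3 - I/2)*sin(3 - I/2)
  Res(f, 1/3 - 3*I) = P(1/3 - 3*I)/Q'(1/3 - 3*I) = (exp(1/3 - 3*I)*sin(1/3 - 3*I))/(-89/18 + 127*I/18) = (-801/12025 - 1143*I/12025)*exp(1/3 - 3*I)*sin(1/3 - 3*I)

Sum of residues inside C: (-801/12025 - 1143*I/12025)*exp(1/3 - 3*I)*sin(1/3 - 3*I) + (7524/94757 - 8136*I/94757)*exp(3 - I/2)*sin(3 - I/2) + (-63/4925 + 891*I/4925)*exp(2/3 - 2*I/3)*sin(2/3 - 2*I/3)
∮_C f(z) dz = 2πi · ((-801/12025 - 1143*I/12025)*exp(1/3 - 3*I)*sin(1/3 - 3*I) + (7524/94757 - 8136*I/94757)*exp(3 - I/2)*sin(3 - I/2) + (-63/4925 + 891*I/4925)*exp(2/3 - 2*I/3)*sin(2/3 - 2*I/3)) = pi*(-1782/4925 - 126*I/4925)*exp(2/3 - 2*I/3)*sin(2/3 - 2*I/3) + pi*(16272/94757 + 15048*I/94757)*exp(3 - I/2)*sin(3 - I/2) + pi*(2286/12025 - 1602*I/12025)*exp(1/3 - 3*I)*sin(1/3 - 3*I)

Final answer: pi*(-1782/4925 - 126*I/4925)*exp(2/3 - 2*I/3)*sin(2/3 - 2*I/3) + pi*(16272/94757 + 15048*I/94757)*exp(3 - I/2)*sin(3 - I/2) + pi*(2286/12025 - 1602*I/12025)*exp(1/3 - 3*I)*sin(1/3 - 3*I)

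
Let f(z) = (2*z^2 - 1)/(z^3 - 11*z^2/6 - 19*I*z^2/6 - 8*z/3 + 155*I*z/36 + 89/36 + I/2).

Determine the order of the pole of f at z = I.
Factor the denominator:
  z^3 - 11*z^2/6 - 19*I*z^2/6 - 8*z/3 + 155*I*z/36 + 89/36 + I/2 = (z - I)*(z - 3/2 - 2*I/3)*(z - 1/3 - 3*I/2)

The numerator P(z) = 2*z^2 - 1 has P(I) = -3 ≠ 0, so no factor of (z - I) cancels.
Near z = I we can therefore write f(z) = g(z)/(z - I) with g analytic at I and g(I) ≠ 0 (g is the numerator divided by the remaining denominator factors).

Hence z = I is a pole of order 1.

Final answer: 1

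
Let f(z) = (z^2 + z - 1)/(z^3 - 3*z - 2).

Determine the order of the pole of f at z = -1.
2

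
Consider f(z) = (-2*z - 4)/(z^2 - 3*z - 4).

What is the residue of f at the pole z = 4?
Write f(z) = P(z)/Q(z) with P(z) = -2*z - 4 and Q(z) = z^2 - 3*z - 4.
The denominator factors as Q(z) = (z + 1)*(z - 4), so z = 4 is a simple zero of Q and P is analytic there; z = 4 is therefore a simple pole and
  Res(f, z₀) = P(z₀)/Q'(z₀).

Q'(z) = 2*z - 3, so Q'(4) = 5.
P(4) = -12.

Res(f, 4) = (-12)/(5) = -12/5

Final answer: -12/5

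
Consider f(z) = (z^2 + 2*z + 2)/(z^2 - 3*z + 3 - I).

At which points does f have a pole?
The singularities of f are the zeros of the denominator. Factoring,
  z^2 - 3*z + 3 - I = (z - 1 + I)*(z - 2 - I)
so the candidates are z = 1 - I, z = 2 + I.

Check the numerator P(z) = z^2 + 2*z + 2 at each one:
  P(1 - I) = 4 - 4*I ≠ 0, so z = 1 - I is a (simple) pole.
  P(2 + I) = 9 + 6*I ≠ 0, so z = 2 + I is a (simple) pole.

Poles of f: {1 - I, 2 + I}

Final answer: {1 - I, 2 + I}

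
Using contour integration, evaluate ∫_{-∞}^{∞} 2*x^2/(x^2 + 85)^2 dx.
sqrt(85)*pi/85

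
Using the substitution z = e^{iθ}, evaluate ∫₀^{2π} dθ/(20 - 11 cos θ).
Call the integral J. The integrand is 2π-periodic and we integrate over a full period, so shifting θ does not change the value (θ → θ + π flips the sign of the trig term). Hence
  J = ∫₀^{2π} dθ/(20 + 11 cos θ).
Put z = e^{iθ}: then cos θ = (z + 1/z)/2, dθ = dz/(iz), and z runs once counterclockwise around |z| = 1:
  J = ∮_{|z|=1} 1/(20 + 11*(z + 1/z)/2) · dz/(iz) = (2/i) ∮_{|z|=1} dz/(11*z^2 + 40*z + 11).
The roots of 11*z^2 + 40*z + 11 are z = (-20 ± sqrt(20^2 - 11^2))/11, with sqrt(279) = 3*sqrt(31); their product is 1, so only z₊ = -20/11 + 3*sqrt(31)/11 lies inside the unit circle (z₋ = -20/11 - 3*sqrt(31)/11 lies outside).
z₊ is a simple zero of q(z) = 11*z^2 + 40*z + 11, so Res(1/q, z₊) = 1/q'(z₊) with q'(z) = 22*z + 40; and q'(z₊) = 11*(z₊ - z₋) = 6*sqrt(31).
Therefore J = (2/i) · 2πi · 1/(6*sqrt(31)) = 2*pi/(3*sqrt(31)) = 2*sqrt(31)*pi/93

Final answer: 2*sqrt(31)*pi/93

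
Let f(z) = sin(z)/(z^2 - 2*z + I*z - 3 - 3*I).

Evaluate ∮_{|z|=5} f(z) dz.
By the residue theorem, ∮_C f(z) dz = 2πi · (sum of the residues of f at the poles inside |z| = 5).

The denominator factors as (z - 3)*(z + 1 + I), so the singularities of f are simple poles at z = 3, z = -1 - I.
  |3|² = 9 < 25 = 5², so this pole is inside the contour.
  |-1 - I|² = 2 < 25 = 5², so this pole is inside the contour.

With P(z) = sin(z) and Q(z) = z^2 - 2*z + I*z - 3 - 3*I, each pole is simple, so Res(f, z₀) = P(z₀)/Q'(z₀) with Q'(z) = 2*z - 2 + I.
  Res(f, 3) = P(3)/Q'(3) = (sin(3))/(4 + I) = (4/17 - I/17)*sin(3)
  Res(f, -1 - I) = P(-1 - I)/Q'(-1 - I) = (-sin(1 + I))/(-4 - I) = (4/17 - I/17)*sin(1 + I)

Sum of residues inside C: (4/17 - I/17)*sin(3) + (4/17 - I/17)*sin(1 + I)
∮_C f(z) dz = 2πi · ((4/17 - I/17)*sin(3) + (4/17 - I/17)*sin(1 + I)) = pi*(2/17 + 8*I/17)*sin(3) + pi*(2/17 + 8*I/17)*sin(1 + I)

Final answer: pi*(2/17 + 8*I/17)*sin(3) + pi*(2/17 + 8*I/17)*sin(1 + I)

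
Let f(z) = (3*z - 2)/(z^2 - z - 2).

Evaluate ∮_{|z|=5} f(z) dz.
By the residue theorem, ∮_C f(z) dz = 2πi · (sum of the residues of f at the poles inside |z| = 5).

The denominator factors as (z - 2)*(z + 1), so the singularities of f are simple poles at z = 2, z = -1.
  |2|² = 4 < 25 = 5², so this pole is inside the contour.
  |-1|² = 1 < 25 = 5², so this pole is inside the contour.

With P(z) = 3*z - 2 and Q(z) = z^2 - z - 2, each pole is simple, so Res(f, z₀) = P(z₀)/Q'(z₀) with Q'(z) = 2*z - 1.
  Res(f, 2) = P(2)/Q'(2) = (4)/(3) = 4/3
  Res(f, -1) = P(-1)/Q'(-1) = (-5)/(-3) = 5/3

Sum of residues inside C: 3
∮_C f(z) dz = 2πi · (3) = 6*I*pi

Final answer: 6*I*pi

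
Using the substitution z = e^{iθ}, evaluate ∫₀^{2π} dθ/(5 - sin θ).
Call the integral J. The integrand is 2π-periodic and we integrate over a full period, so shifting θ does not change the value (θ → θ + π/2 turns sin θ into cos θ; θ → θ + π flips the sign of the trig term). Hence
  J = ∫₀^{2π} dθ/(5 + cos θ).
Put z = e^{iθ}: then cos θ = (z + 1/z)/2, dθ = dz/(iz), and z runs once counterclockwise around |z| = 1:
  J = ∮_{|z|=1} 1/(5 + (z + 1/z)/2) · dz/(iz) = (2/i) ∮_{|z|=1} dz/(z^2 + 10*z + 1).
The roots of z^2 + 10*z + 1 are z = (-5 ± sqrt(5^2 - 1^2)), with sqrt(24) = 2*sqrt(6); their product is 1, so only z₊ = -5 + 2*sqrt(6) lies inside the unit circle (z₋ = -5 - 2*sqrt(6) lies outside).
z₊ is a simple zero of q(z) = z^2 + 10*z + 1, so Res(1/q, z₊) = 1/q'(z₊) with q'(z) = 2*z + 10; and q'(z₊) = (z₊ - z₋) = 4*sqrt(6).
Therefore J = (2/i) · 2πi · 1/(4*sqrt(6)) = 2*pi/(2*sqrt(6)) = sqrt(6)*pi/6

Final answer: sqrt(6)*pi/6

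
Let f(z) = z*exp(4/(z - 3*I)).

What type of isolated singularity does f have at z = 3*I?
Let u = z - 3*I. Then
  e^(4/u) = Σ_{k≥0} (4)^k/(k!·u^k) = 1 + 4/u + 8/u^2 + 32/(3*u^3) + ...
which has infinitely many negative powers of u, so exp(4/(z - 3*I)) has an essential singularity at z = 3*I.
The extra factor z is a nonzero polynomial; if the product had at most a pole at z = 3*I, dividing by that polynomial would leave exp(4/(z - 3*I)) with at most a pole too — contradiction. (Equivalently, the product's Laurent series still has infinitely many negative powers.)
So the singularity is essential.

Final answer: essential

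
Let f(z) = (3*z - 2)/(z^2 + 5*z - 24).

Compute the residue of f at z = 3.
Write f(z) = P(z)/Q(z) with P(z) = 3*z - 2 and Q(z) = z^2 + 5*z - 24.
The denominator factors as Q(z) = (z + 8)*(z - 3), so z = 3 is a simple zero of Q and P is analytic there; z = 3 is therefore a simple pole and
  Res(f, z₀) = P(z₀)/Q'(z₀).

Q'(z) = 2*z + 5, so Q'(3) = 11.
P(3) = 7.

Res(f, 3) = (7)/(11) = 7/11

Final answer: 7/11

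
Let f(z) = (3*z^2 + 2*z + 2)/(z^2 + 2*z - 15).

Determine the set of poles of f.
The singularities of f are the zeros of the denominator. Factoring,
  z^2 + 2*z - 15 = (z + 5)*(z - 3)
so the candidates are z = -5, z = 3.

Check the numerator P(z) = 3*z^2 + 2*z + 2 at each one:
  P(-5) = 67 ≠ 0, so z = -5 is a (simple) pole.
  P(3) = 35 ≠ 0, so z = 3 is a (simple) pole.

Poles of f: {-5, 3}

Final answer: {-5, 3}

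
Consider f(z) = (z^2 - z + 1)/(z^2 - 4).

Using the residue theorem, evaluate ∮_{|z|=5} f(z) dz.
By the residue theorem, ∮_C f(z) dz = 2πi · (sum of the residues of f at the poles inside |z| = 5).

The denominator factors as (z + 2)*(z - 2), so the singularities of f are simple poles at z = -2, z = 2.
  |-2|² = 4 < 25 = 5², so this pole is inside the contour.
  |2|² = 4 < 25 = 5², so this pole is inside the contour.

With P(z) = z^2 - z + 1 and Q(z) = z^2 - 4, each pole is simple, so Res(f, z₀) = P(z₀)/Q'(z₀) with Q'(z) = 2*z.
  Res(f, -2) = P(-2)/Q'(-2) = (7)/(-4) = -7/4
  Res(f, 2) = P(2)/Q'(2) = (3)/(4) = 3/4

Sum of residues inside C: -1
∮_C f(z) dz = 2πi · (-1) = -2*I*pi

Final answer: -2*I*pi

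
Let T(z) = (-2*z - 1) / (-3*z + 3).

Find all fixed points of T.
T(z) = z means -2*z - 1 = z*(-3*z + 3), i.e.
  -3*z^2 + 5*z + 1 = 0.
Discriminant: (5)^2 - 4*(-3)*(1) = 37, so the roots are real.
  z = (-5 ± sqrt(37))/(2*(-3))
Fixed points: {5/6 - sqrt(37)/6, 5/6 + sqrt(37)/6}

Final answer: {5/6 - sqrt(37)/6, 5/6 + sqrt(37)/6}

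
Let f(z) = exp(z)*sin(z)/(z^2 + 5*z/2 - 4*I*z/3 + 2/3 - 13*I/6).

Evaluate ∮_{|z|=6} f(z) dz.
By the residue theorem, ∮_C f(z) dz = 2πi · (sum of the residues of f at the poles inside |z| = 6).

The denominator factors as (z + 1/2 - I)*(z + 2 - I/3), so the singularities of f are simple poles at z = -1/2 + I, z = -2 + I/3.
  |-1/2 + I|² = 5/4 < 36 = 6², so this pole is inside the contour.
  |-2 + I/3|² = 37/9 < 36 = 6², so this pole is inside the contour.

With P(z) = exp(z)*sin(z) and Q(z) = z^2 + 5*z/2 - 4*I*z/3 + 2/3 - 13*I/6, each pole is simple, so Res(f, z₀) = P(z₀)/Q'(z₀) with Q'(z) = 2*z + 5/2 - 4*I/3.
  Res(f, -1/2 + I) = P(-1/2 + I)/Q'(-1/2 + I) = (-exp(-1/2 + I)*sin(1/2 - I))/(3/2 + 2*I/3) = (-54/97 + 24*I/97)*exp(-1/2 + I)*sin(1/2 - I)
  Res(f, -2 + I/3) = P(-2 + I/3)/Q'(-2 + I/3) = (-exp(-2 + I/3)*sin(2 - I/3))/(-3/2 - 2*I/3) = (54/97 - 24*I/97)*exp(-2 + I/3)*sin(2 - I/3)

Sum of residues inside C: (54/97 - 24*I/97)*exp(-2 + I/3)*sin(2 - I/3) + (-54/97 + 24*I/97)*exp(-1/2 + I)*sin(1/2 - I)
∮_C f(z) dz = 2πi · ((54/97 - 24*I/97)*exp(-2 + I/3)*sin(2 - I/3) + (-54/97 + 24*I/97)*exp(-1/2 + I)*sin(1/2 - I)) = pi*(-48/97 - 108*I/97)*exp(-1/2 + I)*sin(1/2 - I) + pi*(48/97 + 108*I/97)*exp(-2 + I/3)*sin(2 - I/3)

Final answer: pi*(-48/97 - 108*I/97)*exp(-1/2 + I)*sin(1/2 - I) + pi*(48/97 + 108*I/97)*exp(-2 + I/3)*sin(2 - I/3)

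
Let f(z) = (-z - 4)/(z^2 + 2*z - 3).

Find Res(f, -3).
1/4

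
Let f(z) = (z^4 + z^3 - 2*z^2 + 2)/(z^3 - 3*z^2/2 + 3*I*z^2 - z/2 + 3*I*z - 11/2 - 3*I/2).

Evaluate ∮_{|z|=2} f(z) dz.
By the residue theorem, ∮_C f(z) dz = 2πi · (sum of the residues of f at the poles inside |z| = 2).

The denominator factors as (z - 1/2 + I)*(z - 2 + 3*I)*(z + 1 - I), so the singularities of f are simple poles at z = 1/2 - I, z = 2 - 3*I, z = -1 + I.
  |1/2 - I|² = 5/4 < 4 = 2², so this pole is inside the contour.
  |2 - 3*I|² = 13 > 4 = 2², so this pole is outside the contour.
  |-1 + I|² = 2 < 4 = 2², so this pole is inside the contour.

With P(z) = z^4 + z^3 - 2*z^2 + 2 and Q(z) = z^3 - 3*z^2/2 + 3*I*z^2 - z/2 + 3*I*z - 11/2 - 3*I/2, each pole is simple, so Res(f, z₀) = P(z₀)/Q'(z₀) with Q'(z) = 3*z^2 - 3*z + 6*I*z - 1/2 + 3*I.
  Res(f, 1/2 - I) = P(1/2 - I)/Q'(1/2 - I) = (27/16 + 15*I/4)/(7/4 + 6*I) = 1629/2500 - 57*I/625
  Res(f, -1 + I) = P(-1 + I)/Q'(-1 + I) = (6*I)/(-7/2 - 12*I) = -288/625 - 84*I/625

Sum of residues inside C: 477/2500 - 141*I/625
∮_C f(z) dz = 2πi · (477/2500 - 141*I/625) = pi*(282/625 + 477*I/1250)

Final answer: pi*(282/625 + 477*I/1250)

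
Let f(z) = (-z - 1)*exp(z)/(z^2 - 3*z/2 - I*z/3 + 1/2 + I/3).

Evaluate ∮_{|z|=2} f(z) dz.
By the residue theorem, ∮_C f(z) dz = 2πi · (sum of the residues of f at the poles inside |z| = 2).

The denominator factors as (z - 1/2 - I/3)*(z - 1), so the singularities of f are simple poles at z = 1/2 + I/3, z = 1.
  |1/2 + I/3|² = 13/36 < 4 = 2², so this pole is inside the contour.
  |1|² = 1 < 4 = 2², so this pole is inside the contour.

With P(z) = (-z - 1)*exp(z) and Q(z) = z^2 - 3*z/2 - I*z/3 + 1/2 + I/3, each pole is simple, so Res(f, z₀) = P(z₀)/Q'(z₀) with Q'(z) = 2*z - 3/2 - I/3.
  Res(f, 1/2 + I/3) = P(1/2 + I/3)/Q'(1/2 + I/3) = ((-3/2 - I/3)*exp(1/2 + I/3))/(-1/2 + I/3) = (23/13 + 24*I/13)*exp(1/2 + I/3)
  Res(f, 1) = P(1)/Q'(1) = (-2*exp(1))/(1/2 - I/3) = exp(1)*(-36/13 - 24*I/13)

Sum of residues inside C: exp(1)*(-36/13 - 24*I/13) + (23/13 + 24*I/13)*exp(1/2 + I/3)
∮_C f(z) dz = 2πi · (exp(1)*(-36/13 - 24*I/13) + (23/13 + 24*I/13)*exp(1/2 + I/3)) = exp(1)*pi*(48/13 - 72*I/13) + pi*(-48/13 + 46*I/13)*exp(1/2 + I/3)

Final answer: exp(1)*pi*(48/13 - 72*I/13) + pi*(-48/13 + 46*I/13)*exp(1/2 + I/3)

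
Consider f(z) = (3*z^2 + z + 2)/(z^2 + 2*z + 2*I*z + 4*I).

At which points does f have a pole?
{-2, -2*I}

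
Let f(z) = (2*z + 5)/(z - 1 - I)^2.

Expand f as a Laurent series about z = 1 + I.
(7 + 2*I)/(z - 1 - I)^2 + 2/(z - 1 - I)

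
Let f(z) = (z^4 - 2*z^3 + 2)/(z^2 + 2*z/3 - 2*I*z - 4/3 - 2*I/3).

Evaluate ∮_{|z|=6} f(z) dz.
By the residue theorem, ∮_C f(z) dz = 2πi · (sum of the residues of f at the poles inside |z| = 6).

The denominator factors as (z + 1 - I)*(z - 1/3 - I), so the singularities of f are simple poles at z = -1 + I, z = 1/3 + I.
  |-1 + I|² = 2 < 36 = 6², so this pole is inside the contour.
  |1/3 + I|² = 10/9 < 36 = 6², so this pole is inside the contour.

With P(z) = z^4 - 2*z^3 + 2 and Q(z) = z^2 + 2*z/3 - 2*I*z - 4/3 - 2*I/3, each pole is simple, so Res(f, z₀) = P(z₀)/Q'(z₀) with Q'(z) = 2*z + 2/3 - 2*I.
  Res(f, -1 + I) = P(-1 + I)/Q'(-1 + I) = (-6 - 4*I)/(-4/3) = 9/2 + 3*I
  Res(f, 1/3 + I) = P(1/3 + I)/Q'(1/3 + I) = (346/81 + 4*I/27)/(4/3) = 173/54 + I/9

Sum of residues inside C: 208/27 + 28*I/9
∮_C f(z) dz = 2πi · (208/27 + 28*I/9) = pi*(-56/9 + 416*I/27)

Final answer: pi*(-56/9 + 416*I/27)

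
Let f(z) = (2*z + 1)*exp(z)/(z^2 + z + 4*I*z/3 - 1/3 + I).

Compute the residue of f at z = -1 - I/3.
(5/13 + 12*I/13)*exp(-1 - I/3)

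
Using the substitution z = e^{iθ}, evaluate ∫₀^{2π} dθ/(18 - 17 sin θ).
2*sqrt(35)*pi/35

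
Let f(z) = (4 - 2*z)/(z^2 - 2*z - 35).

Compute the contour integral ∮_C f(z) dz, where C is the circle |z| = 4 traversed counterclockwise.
By the residue theorem, ∮_C f(z) dz = 2πi · (sum of the residues of f at the poles inside |z| = 4).

The denominator factors as (z - 7)*(z + 5), so the singularities of f are simple poles at z = 7, z = -5.
  |7|² = 49 > 16 = 4², so this pole is outside the contour.
  |-5|² = 25 > 16 = 4², so this pole is outside the contour.

No pole lies inside the contour, so f is analytic on and inside C and the integral is 0 (Cauchy's theorem).

Final answer: 0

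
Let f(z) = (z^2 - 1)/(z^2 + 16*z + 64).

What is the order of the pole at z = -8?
Factor the denominator:
  z^2 + 16*z + 64 = (z + 8)^2

The numerator P(z) = z^2 - 1 has P(-8) = 63 ≠ 0, so no factor of (z + 8) cancels.
Near z = -8 we can therefore write f(z) = g(z)/(z + 8)^2 with g analytic at -8 and g(-8) ≠ 0 (g is just the numerator).

Hence z = -8 is a pole of order 2.

Final answer: 2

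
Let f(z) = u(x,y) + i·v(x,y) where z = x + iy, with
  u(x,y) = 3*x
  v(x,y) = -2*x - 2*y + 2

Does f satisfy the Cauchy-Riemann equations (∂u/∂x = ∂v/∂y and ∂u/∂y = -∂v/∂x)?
∂u/∂x = 3
∂v/∂y = -2
∂u/∂y = 0
∂v/∂x = -2
∂u/∂x ≠ ∂v/∂y and ∂u/∂y ≠ -∂v/∂x; the Cauchy-Riemann equations are not satisfied, so f is not analytic.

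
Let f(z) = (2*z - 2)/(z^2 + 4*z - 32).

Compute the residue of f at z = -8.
Write f(z) = P(z)/Q(z) with P(z) = 2*z - 2 and Q(z) = z^2 + 4*z - 32.
The denominator factors as Q(z) = (z + 8)*(z - 4), so z = -8 is a simple zero of Q and P is analytic there; z = -8 is therefore a simple pole and
  Res(f, z₀) = P(z₀)/Q'(z₀).

Q'(z) = 2*z + 4, so Q'(-8) = -12.
P(-8) = -18.

Res(f, -8) = (-18)/(-12) = 3/2

Final answer: 3/2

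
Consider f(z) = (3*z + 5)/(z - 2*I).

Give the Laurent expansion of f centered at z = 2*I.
(5 + 6*I)/(z - 2*I) + 3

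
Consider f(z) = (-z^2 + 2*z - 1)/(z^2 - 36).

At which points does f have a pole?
{-6, 6}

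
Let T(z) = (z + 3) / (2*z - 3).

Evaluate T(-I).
Substitute z = -I:
  numerator:   (-I) + 3 = 3 - I
  denominator: 2*(-I) - 3 = -3 - 2*I
T(-I) = (3 - I)/(-3 - 2*I); multiplying numerator and denominator by the conjugate -3 + 2*I gives (-7 + 9*I)/13 = -7/13 + 9*I/13

Final answer: -7/13 + 9*I/13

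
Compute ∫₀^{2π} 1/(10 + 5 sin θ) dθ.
Call the integral J. The integrand is 2π-periodic and we integrate over a full period, so shifting θ does not change the value (θ → θ + π/2 turns sin θ into cos θ). Hence
  J = ∫₀^{2π} dθ/(10 + 5 cos θ).
Put z = e^{iθ}: then cos θ = (z + 1/z)/2, dθ = dz/(iz), and z runs once counterclockwise around |z| = 1:
  J = ∮_{|z|=1} 1/(10 + 5*(z + 1/z)/2) · dz/(iz) = (2/i) ∮_{|z|=1} dz/(5*z^2 + 20*z + 5).
The roots of 5*z^2 + 20*z + 5 are z = (-10 ± sqrt(10^2 - 5^2))/5, with sqrt(75) = 5*sqrt(3); their product is 1, so only z₊ = -2 + sqrt(3) lies inside the unit circle (z₋ = -2 - sqrt(3) lies outside).
z₊ is a simple zero of q(z) = 5*z^2 + 20*z + 5, so Res(1/q, z₊) = 1/q'(z₊) with q'(z) = 10*z + 20; and q'(z₊) = 5*(z₊ - z₋) = 10*sqrt(3).
Therefore J = (2/i) · 2πi · 1/(10*sqrt(3)) = 2*pi/(5*sqrt(3)) = 2*sqrt(3)*pi/15

Final answer: 2*sqrt(3)*pi/15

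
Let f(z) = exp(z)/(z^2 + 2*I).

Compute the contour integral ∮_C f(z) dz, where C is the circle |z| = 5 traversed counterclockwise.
pi*(1/2 - I/2)*exp(-1 + I) + pi*(-1/2 + I/2)*exp(1 - I)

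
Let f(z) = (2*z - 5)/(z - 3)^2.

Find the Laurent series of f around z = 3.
1/(z - 3)^2 + 2/(z - 3)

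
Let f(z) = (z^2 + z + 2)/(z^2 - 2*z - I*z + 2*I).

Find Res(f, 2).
16/5 + 8*I/5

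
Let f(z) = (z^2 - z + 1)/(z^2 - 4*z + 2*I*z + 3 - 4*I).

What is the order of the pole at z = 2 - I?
2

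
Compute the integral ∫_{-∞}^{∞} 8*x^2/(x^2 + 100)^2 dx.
Let f(z) = 8*z^2/(z^2 + 100)^2. The denominator has no real zeros and deg Q - deg P = 2 ≥ 2, so the integral of f over the upper semicircle |z| = R tends to 0 as R → ∞. Closing the contour in the upper half-plane,
  ∫_{-∞}^{∞} f(x) dx = 2πi · Σ Res(f, z_k)  over the poles with Im z_k > 0.

Zeros of the denominator: z^2 + 100 = 0 gives z = ±10*I.
Upper half-plane: z = 10*I (a pole of order 2).

Write f(z) = g(z)/(z - 10*I)^2 with g(z) = 8*z^2/(z + 10*I)^2. For a double pole, Res(f, z₀) = g'(z₀):
  g'(z) = 160*I*z/(z + 10*I)^3
  Res(f, 10*I) = g'(10*I) = -I/5

∫_{-∞}^{∞} f(x) dx = 2πi · (-I/5) = 2*pi/5

Final answer: 2*pi/5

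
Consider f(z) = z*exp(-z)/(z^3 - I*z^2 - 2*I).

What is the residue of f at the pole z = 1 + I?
(3/10 - I/10)*exp(-1 - I)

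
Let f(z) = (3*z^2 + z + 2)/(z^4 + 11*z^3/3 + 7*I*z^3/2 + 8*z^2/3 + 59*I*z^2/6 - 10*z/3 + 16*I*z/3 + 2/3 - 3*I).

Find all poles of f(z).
The singularities of f are the zeros of the denominator. Factoring,
  z^4 + 11*z^3/3 + 7*I*z^3/2 + 8*z^2/3 + 59*I*z^2/6 - 10*z/3 + 16*I*z/3 + 2/3 - 3*I = (z - 1/3)*(z + 1 + 3*I)*(z + 1 + I)*(z + 2 - I/2)
so the candidates are z = 1/3, z = -1 - 3*I, z = -1 - I, z = -2 + I/2.

Check the numerator P(z) = 3*z^2 + z + 2 at each one:
  P(1/3) = 8/3 ≠ 0, so z = 1/3 is a (simple) pole.
  P(-1 - 3*I) = -23 + 15*I ≠ 0, so z = -1 - 3*I is a (simple) pole.
  P(-1 - I) = 1 + 5*I ≠ 0, so z = -1 - I is a (simple) pole.
  P(-2 + I/2) = 45/4 - 11*I/2 ≠ 0, so z = -2 + I/2 is a (simple) pole.

Poles of f: {-2 + I/2, -1 - 3*I, -1 - I, 1/3}

Final answer: {-2 + I/2, -1 - 3*I, -1 - I, 1/3}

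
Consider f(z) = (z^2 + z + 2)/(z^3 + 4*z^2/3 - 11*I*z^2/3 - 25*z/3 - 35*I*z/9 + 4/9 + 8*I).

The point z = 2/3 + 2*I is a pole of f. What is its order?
Factor the denominator:
  z^3 + 4*z^2/3 - 11*I*z^2/3 - 25*z/3 - 35*I*z/9 + 4/9 + 8*I = (z - 2/3 - 2*I)*(z - 1 - 2*I/3)*(z + 3 - I)

The numerator P(z) = z^2 + z + 2 has P(2/3 + 2*I) = -8/9 + 14*I/3 ≠ 0, so no factor of (z - 2/3 - 2*I) cancels.
Near z = 2/3 + 2*I we can therefore write f(z) = g(z)/(z - 2/3 - 2*I) with g analytic at 2/3 + 2*I and g(2/3 + 2*I) ≠ 0 (g is the numerator divided by the remaining denominator factors).

Hence z = 2/3 + 2*I is a pole of order 1.

Final answer: 1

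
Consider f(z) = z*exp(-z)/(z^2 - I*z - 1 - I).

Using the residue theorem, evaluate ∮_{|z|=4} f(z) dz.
pi*(-2/5 + 6*I/5)*exp(-1 - I) + exp(1)*pi*(2/5 + 4*I/5)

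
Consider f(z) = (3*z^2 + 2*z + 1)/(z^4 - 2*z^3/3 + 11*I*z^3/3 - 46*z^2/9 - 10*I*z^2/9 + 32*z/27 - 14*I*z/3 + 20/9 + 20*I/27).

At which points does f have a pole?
The singularities of f are the zeros of the denominator. Factoring,
  z^4 - 2*z^3/3 + 11*I*z^3/3 - 46*z^2/9 - 10*I*z^2/9 + 32*z/27 - 14*I*z/3 + 20/9 + 20*I/27 = (z + 1 + I/3)*(z + I)*(z - 1 + I/3)*(z - 2/3 + 2*I)
so the candidates are z = -1 - I/3, z = -I, z = 1 - I/3, z = 2/3 - 2*I.

Check the numerator P(z) = 3*z^2 + 2*z + 1 at each one:
  P(-1 - I/3) = 5/3 + 4*I/3 ≠ 0, so z = -1 - I/3 is a (simple) pole.
  P(-I) = -2 - 2*I ≠ 0, so z = -I is a (simple) pole.
  P(1 - I/3) = 17/3 - 8*I/3 ≠ 0, so z = 1 - I/3 is a (simple) pole.
  P(2/3 - 2*I) = -25/3 - 12*I ≠ 0, so z = 2/3 - 2*I is a (simple) pole.

Poles of f: {-1 - I/3, -I, 2/3 - 2*I, 1 - I/3}

Final answer: {-1 - I/3, -I, 2/3 - 2*I, 1 - I/3}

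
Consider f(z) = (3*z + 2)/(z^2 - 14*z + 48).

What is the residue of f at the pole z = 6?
Write f(z) = P(z)/Q(z) with P(z) = 3*z + 2 and Q(z) = z^2 - 14*z + 48.
The denominator factors as Q(z) = (z - 6)*(z - 8), so z = 6 is a simple zero of Q and P is analytic there; z = 6 is therefore a simple pole and
  Res(f, z₀) = P(z₀)/Q'(z₀).

Q'(z) = 2*z - 14, so Q'(6) = -2.
P(6) = 20.

Res(f, 6) = (20)/(-2) = -10

Final answer: -10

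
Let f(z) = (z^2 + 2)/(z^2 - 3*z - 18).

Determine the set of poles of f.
The singularities of f are the zeros of the denominator. Factoring,
  z^2 - 3*z - 18 = (z - 6)*(z + 3)
so the candidates are z = 6, z = -3.

Check the numerator P(z) = z^2 + 2 at each one:
  P(6) = 38 ≠ 0, so z = 6 is a (simple) pole.
  P(-3) = 11 ≠ 0, so z = -3 is a (simple) pole.

Poles of f: {-3, 6}

Final answer: {-3, 6}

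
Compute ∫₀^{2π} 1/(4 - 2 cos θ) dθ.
Call the integral J. The integrand is 2π-periodic and we integrate over a full period, so shifting θ does not change the value (θ → θ + π flips the sign of the trig term). Hence
  J = ∫₀^{2π} dθ/(4 + 2 cos θ).
Put z = e^{iθ}: then cos θ = (z + 1/z)/2, dθ = dz/(iz), and z runs once counterclockwise around |z| = 1:
  J = ∮_{|z|=1} 1/(4 + 2*(z + 1/z)/2) · dz/(iz) = (2/i) ∮_{|z|=1} dz/(2*z^2 + 8*z + 2).
The roots of 2*z^2 + 8*z + 2 are z = (-4 ± sqrt(4^2 - 2^2))/2, with sqrt(12) = 2*sqrt(3); their product is 1, so only z₊ = -2 + sqrt(3) lies inside the unit circle (z₋ = -2 - sqrt(3) lies outside).
z₊ is a simple zero of q(z) = 2*z^2 + 8*z + 2, so Res(1/q, z₊) = 1/q'(z₊) with q'(z) = 4*z + 8; and q'(z₊) = 2*(z₊ - z₋) = 4*sqrt(3).
Therefore J = (2/i) · 2πi · 1/(4*sqrt(3)) = 2*pi/(2*sqrt(3)) = sqrt(3)*pi/3

Final answer: sqrt(3)*pi/3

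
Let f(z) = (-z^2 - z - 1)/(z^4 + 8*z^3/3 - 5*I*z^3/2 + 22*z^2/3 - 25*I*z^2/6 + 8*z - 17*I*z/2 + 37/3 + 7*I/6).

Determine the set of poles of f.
The singularities of f are the zeros of the denominator. Factoring,
  z^4 + 8*z^3/3 - 5*I*z^3/2 + 22*z^2/3 - 25*I*z^2/6 + 8*z - 17*I*z/2 + 37/3 + 7*I/6 = (z + 1 - 2*I)*(z + 2/3 - 3*I)*(z + I)*(z + 1 + 3*I/2)
so the candidates are z = -1 + 2*I, z = -2/3 + 3*I, z = -I, z = -1 - 3*I/2.

Check the numerator P(z) = -z^2 - z - 1 at each one:
  P(-1 + 2*I) = 3 + 2*I ≠ 0, so z = -1 + 2*I is a (simple) pole.
  P(-2/3 + 3*I) = 74/9 + I ≠ 0, so z = -2/3 + 3*I is a (simple) pole.
  P(-I) = I ≠ 0, so z = -I is a (simple) pole.
  P(-1 - 3*I/2) = 5/4 - 3*I/2 ≠ 0, so z = -1 - 3*I/2 is a (simple) pole.

Poles of f: {-1 - 3*I/2, -1 + 2*I, -2/3 + 3*I, -I}

Final answer: {-1 - 3*I/2, -1 + 2*I, -2/3 + 3*I, -I}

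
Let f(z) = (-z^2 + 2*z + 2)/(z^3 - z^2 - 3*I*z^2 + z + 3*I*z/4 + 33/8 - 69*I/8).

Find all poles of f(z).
The singularities of f are the zeros of the denominator. Factoring,
  z^3 - z^2 - 3*I*z^2 + z + 3*I*z/4 + 33/8 - 69*I/8 = (z - 1/2 + 3*I/2)*(z - 3/2 - 3*I)*(z + 1 - 3*I/2)
so the candidates are z = 1/2 - 3*I/2, z = 3/2 + 3*I, z = -1 + 3*I/2.

Check the numerator P(z) = -z^2 + 2*z + 2 at each one:
  P(1/2 - 3*I/2) = 5 - 3*I/2 ≠ 0, so z = 1/2 - 3*I/2 is a (simple) pole.
  P(3/2 + 3*I) = 47/4 - 3*I ≠ 0, so z = 3/2 + 3*I is a (simple) pole.
  P(-1 + 3*I/2) = 5/4 + 6*I ≠ 0, so z = -1 + 3*I/2 is a (simple) pole.

Poles of f: {-1 + 3*I/2, 1/2 - 3*I/2, 3/2 + 3*I}

Final answer: {-1 + 3*I/2, 1/2 - 3*I/2, 3/2 + 3*I}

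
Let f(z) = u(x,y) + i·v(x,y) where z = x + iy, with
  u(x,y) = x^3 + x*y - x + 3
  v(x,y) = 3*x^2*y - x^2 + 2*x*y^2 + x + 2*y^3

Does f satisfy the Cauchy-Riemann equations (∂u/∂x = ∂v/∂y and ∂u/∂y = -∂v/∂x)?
∂u/∂x = 3*x^2 + y - 1
∂v/∂y = 3*x^2 + 4*x*y + 6*y^2
∂u/∂y = x
∂v/∂x = 6*x*y - 2*x + 2*y^2 + 1
∂u/∂x ≠ ∂v/∂y and ∂u/∂y ≠ -∂v/∂x; the Cauchy-Riemann equations are not satisfied, so f is not analytic.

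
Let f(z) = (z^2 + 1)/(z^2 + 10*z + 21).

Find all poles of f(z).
The singularities of f are the zeros of the denominator. Factoring,
  z^2 + 10*z + 21 = (z + 3)*(z + 7)
so the candidates are z = -3, z = -7.

Check the numerator P(z) = z^2 + 1 at each one:
  P(-3) = 10 ≠ 0, so z = -3 is a (simple) pole.
  P(-7) = 50 ≠ 0, so z = -7 is a (simple) pole.

Poles of f: {-7, -3}

Final answer: {-7, -3}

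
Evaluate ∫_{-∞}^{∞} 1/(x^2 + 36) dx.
Let f(z) = 1/(z^2 + 36). The denominator has no real zeros and deg Q - deg P = 2 ≥ 2, so the integral of f over the upper semicircle |z| = R tends to 0 as R → ∞. Closing the contour in the upper half-plane,
  ∫_{-∞}^{∞} f(x) dx = 2πi · Σ Res(f, z_k)  over the poles with Im z_k > 0.

Zeros of the denominator: z^2 + 36 = 0 gives z = ±6*I.
Upper half-plane: z = 6*I (simple).

Each pole is a simple zero of Q(z) = z^2 + 36, so Res(f, z₀) = P(z₀)/Q'(z₀) with P(z) = 1, Q'(z) = 2*z:
  Res(f, 6*I) = (1)/(12*I) = -I/12

∫_{-∞}^{∞} f(x) dx = 2πi · (-I/12) = pi/6

Final answer: pi/6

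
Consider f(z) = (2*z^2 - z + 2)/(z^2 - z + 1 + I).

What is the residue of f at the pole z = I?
-2/5 + I/5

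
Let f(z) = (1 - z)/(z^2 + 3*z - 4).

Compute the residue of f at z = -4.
Write f(z) = P(z)/Q(z) with P(z) = 1 - z and Q(z) = z^2 + 3*z - 4.
The denominator factors as Q(z) = (z - 1)*(z + 4), so z = -4 is a simple zero of Q and P is analytic there; z = -4 is therefore a simple pole and
  Res(f, z₀) = P(z₀)/Q'(z₀).

Q'(z) = 2*z + 3, so Q'(-4) = -5.
P(-4) = 5.

Res(f, -4) = (5)/(-5) = -1

Final answer: -1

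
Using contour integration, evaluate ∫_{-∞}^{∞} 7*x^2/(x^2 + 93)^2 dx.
Let f(z) = 7*z^2/(z^2 + 93)^2. The denominator has no real zeros and deg Q - deg P = 2 ≥ 2, so the integral of f over the upper semicircle |z| = R tends to 0 as R → ∞. Closing the contour in the upper half-plane,
  ∫_{-∞}^{∞} f(x) dx = 2πi · Σ Res(f, z_k)  over the poles with Im z_k > 0.

Zeros of the denominator: z^2 + 93 = 0 gives z = ±sqrt(93)*I.
Upper half-plane: z = sqrt(93)*I (a pole of order 2).

Write f(z) = g(z)/(z - sqrt(93)*I)^2 with g(z) = 7*z^2/(z + sqrt(93)*I)^2. For a double pole, Res(f, z₀) = g'(z₀):
  g'(z) = 14*sqrt(93)*I*z/(z + sqrt(93)*I)^3
  Res(f, sqrt(93)*I) = g'(sqrt(93)*I) = -7*sqrt(93)*I/372

∫_{-∞}^{∞} f(x) dx = 2πi · (-7*sqrt(93)*I/372) = 7*sqrt(93)*pi/186

Final answer: 7*sqrt(93)*pi/186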